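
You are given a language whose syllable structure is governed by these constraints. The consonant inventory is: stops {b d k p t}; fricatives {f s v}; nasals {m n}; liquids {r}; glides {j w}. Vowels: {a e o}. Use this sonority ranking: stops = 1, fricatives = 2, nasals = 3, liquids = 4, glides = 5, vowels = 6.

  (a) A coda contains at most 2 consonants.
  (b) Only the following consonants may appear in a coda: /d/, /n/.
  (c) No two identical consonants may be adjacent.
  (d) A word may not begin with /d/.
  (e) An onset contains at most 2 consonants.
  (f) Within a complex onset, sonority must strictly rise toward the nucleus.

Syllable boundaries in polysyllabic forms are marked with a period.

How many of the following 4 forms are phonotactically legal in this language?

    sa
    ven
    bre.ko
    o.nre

sa — σ1 onset /s/, coda /∅/ ok → phonotactically legal
ven — σ1 onset /v/, coda /n/ ok → phonotactically legal
bre.ko — σ1 onset /br/ (1→4 rises), coda /∅/ ok; σ2 onset /k/, coda /∅/ ok → phonotactically legal
o.nre — σ1 onset /∅/, coda /∅/ ok; σ2 onset /nr/ (3→4 rises), coda /∅/ ok → phonotactically legal
Phonotactically legal: sa, ven, bre.ko, o.nre → 4.

4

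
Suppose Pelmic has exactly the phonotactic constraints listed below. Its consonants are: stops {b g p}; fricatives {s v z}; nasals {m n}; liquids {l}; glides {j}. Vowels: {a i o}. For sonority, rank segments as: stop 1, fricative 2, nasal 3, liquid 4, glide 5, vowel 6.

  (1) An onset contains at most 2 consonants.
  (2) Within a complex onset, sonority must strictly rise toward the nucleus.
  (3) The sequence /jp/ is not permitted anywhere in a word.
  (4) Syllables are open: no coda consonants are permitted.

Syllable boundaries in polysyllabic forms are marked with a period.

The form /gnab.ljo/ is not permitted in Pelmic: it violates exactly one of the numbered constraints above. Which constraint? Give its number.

/gnab.ljo/: syllable 1 coda /b/ has 1 consonant (> 0).
This is a violation of constraint 4: "Syllables are open: no coda consonants are permitted."
The remaining constraints (1, 2, 3) are satisfied.

4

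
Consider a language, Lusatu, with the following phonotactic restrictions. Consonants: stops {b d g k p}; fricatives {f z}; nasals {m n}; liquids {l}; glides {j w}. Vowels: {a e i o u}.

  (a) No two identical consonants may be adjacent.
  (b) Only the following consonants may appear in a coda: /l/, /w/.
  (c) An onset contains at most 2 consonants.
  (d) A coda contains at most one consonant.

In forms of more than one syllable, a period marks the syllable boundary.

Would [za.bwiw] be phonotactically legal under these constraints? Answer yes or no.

yes

[za.bwiw] — σ1 onset /z/, coda /∅/ ok; σ2 onset /bw/ (2C), coda /w/ ok → phonotactically legal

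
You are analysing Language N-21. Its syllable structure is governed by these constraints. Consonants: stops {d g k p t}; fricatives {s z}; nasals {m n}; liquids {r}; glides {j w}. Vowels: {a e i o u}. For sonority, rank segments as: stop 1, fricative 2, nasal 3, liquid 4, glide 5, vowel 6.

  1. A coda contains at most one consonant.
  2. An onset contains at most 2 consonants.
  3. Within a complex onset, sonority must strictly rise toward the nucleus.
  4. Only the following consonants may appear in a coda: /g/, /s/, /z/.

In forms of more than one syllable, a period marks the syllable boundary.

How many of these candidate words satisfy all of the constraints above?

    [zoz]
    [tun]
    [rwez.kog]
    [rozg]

[zoz] — σ1 onset /z/, coda /z/ ok → licit
[tun] — violates constraint 4: syllable 1 coda contains /n/, which is not a licensed coda consonant → illicit
[rwez.kog] — σ1 onset /rw/ (4→5 rises), coda /z/ ok; σ2 onset /k/, coda /g/ ok → licit
[rozg] — violates constraint 1: syllable 1 coda /zg/ has 2 consonants (> 1) → illicit
Licit: [zoz], [rwez.kog] → 2.

2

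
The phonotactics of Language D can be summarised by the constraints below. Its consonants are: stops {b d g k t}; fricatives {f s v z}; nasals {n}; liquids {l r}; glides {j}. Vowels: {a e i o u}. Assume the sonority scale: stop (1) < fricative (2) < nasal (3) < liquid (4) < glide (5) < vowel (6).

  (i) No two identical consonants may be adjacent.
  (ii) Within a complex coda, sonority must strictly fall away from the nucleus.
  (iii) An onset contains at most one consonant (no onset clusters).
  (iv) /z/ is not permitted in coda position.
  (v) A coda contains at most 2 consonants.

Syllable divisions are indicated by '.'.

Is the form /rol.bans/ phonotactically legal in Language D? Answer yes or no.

yes

/rol.bans/ — σ1 onset /r/, coda /l/ ok; σ2 onset /b/, coda /ns/ (3→2 falls) ok → phonotactically legal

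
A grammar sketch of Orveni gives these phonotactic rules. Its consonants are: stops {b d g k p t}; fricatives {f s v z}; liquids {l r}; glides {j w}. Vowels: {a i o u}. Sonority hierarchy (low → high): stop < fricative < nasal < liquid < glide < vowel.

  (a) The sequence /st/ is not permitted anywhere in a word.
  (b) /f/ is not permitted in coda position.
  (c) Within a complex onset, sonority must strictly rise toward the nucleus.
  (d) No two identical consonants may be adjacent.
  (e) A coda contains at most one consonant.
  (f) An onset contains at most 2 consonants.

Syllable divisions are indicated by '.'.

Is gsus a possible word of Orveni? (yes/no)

yes

gsus — σ1 onset /gs/ (1→2 rises), coda /s/ ok → phonotactically legal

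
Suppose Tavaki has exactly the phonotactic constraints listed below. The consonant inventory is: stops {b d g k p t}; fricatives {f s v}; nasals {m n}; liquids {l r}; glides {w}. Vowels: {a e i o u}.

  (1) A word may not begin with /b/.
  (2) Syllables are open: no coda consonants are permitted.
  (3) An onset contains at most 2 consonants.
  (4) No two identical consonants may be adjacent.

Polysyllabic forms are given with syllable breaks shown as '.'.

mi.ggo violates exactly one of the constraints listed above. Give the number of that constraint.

mi.ggo: adjacent identical consonants /gg/.
This is a violation of constraint 4: "No two identical consonants may be adjacent."
The remaining constraints (1, 2, 3) are satisfied.

4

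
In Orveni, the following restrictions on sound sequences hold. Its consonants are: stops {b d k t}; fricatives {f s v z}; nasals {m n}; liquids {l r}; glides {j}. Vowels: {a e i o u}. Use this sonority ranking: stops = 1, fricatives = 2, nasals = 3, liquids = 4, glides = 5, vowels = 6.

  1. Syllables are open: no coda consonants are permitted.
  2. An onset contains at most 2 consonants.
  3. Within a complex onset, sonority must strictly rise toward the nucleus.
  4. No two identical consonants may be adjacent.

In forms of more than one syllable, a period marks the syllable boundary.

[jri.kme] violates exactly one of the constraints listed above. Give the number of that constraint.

3

[jri.kme]: syllable 1 onset /jr/: /j/ (glide, 5) → /r/ (liquid, 4) does not rise.
This is a violation of constraint 3: "Within a complex onset, sonority must strictly rise toward the nucleus."
The remaining constraints (1, 2, 4) are satisfied.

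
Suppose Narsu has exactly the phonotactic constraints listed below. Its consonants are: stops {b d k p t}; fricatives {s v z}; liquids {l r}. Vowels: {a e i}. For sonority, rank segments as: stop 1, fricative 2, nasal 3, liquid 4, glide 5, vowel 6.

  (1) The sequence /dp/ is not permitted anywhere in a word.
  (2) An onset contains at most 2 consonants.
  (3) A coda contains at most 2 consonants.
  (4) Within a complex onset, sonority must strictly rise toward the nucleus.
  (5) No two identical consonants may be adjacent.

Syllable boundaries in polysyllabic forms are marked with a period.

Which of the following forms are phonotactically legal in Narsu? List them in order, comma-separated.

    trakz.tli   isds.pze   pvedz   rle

trakz.tli, pvedz

trakz.tli — σ1 onset /tr/ (1→4 rises), coda /kz/ (2C) ok; σ2 onset /tl/ (1→4 rises), coda /∅/ ok → phonotactically legal
isds.pze — violates constraint 3: syllable 1 coda /sds/ has 3 consonants (> 2) → phonotactically illegal
pvedz — σ1 onset /pv/ (1→2 rises), coda /dz/ (2C) ok → phonotactically legal
rle — violates constraint 4: syllable 1 onset /rl/: /r/ (liquid, 4) → /l/ (liquid, 4) does not rise → phonotactically illegal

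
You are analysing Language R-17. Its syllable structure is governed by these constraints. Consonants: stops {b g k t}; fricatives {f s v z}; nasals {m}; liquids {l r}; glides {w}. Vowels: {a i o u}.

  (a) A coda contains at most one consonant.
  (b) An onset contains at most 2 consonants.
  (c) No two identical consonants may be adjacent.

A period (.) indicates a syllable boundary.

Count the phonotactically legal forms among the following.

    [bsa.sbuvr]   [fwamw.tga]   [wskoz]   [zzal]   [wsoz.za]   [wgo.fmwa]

0

[bsa.sbuvr] — violates constraint (a): syllable 2 coda /vr/ has 2 consonants (> 1) → phonotactically illegal
[fwamw.tga] — violates constraint (a): syllable 1 coda /mw/ has 2 consonants (> 1) → phonotactically illegal
[wskoz] — violates constraint (b): syllable 1 onset /wsk/ has 3 consonants (> 2) → phonotactically illegal
[zzal] — violates constraint (c): adjacent identical consonants /zz/ → phonotactically illegal
[wsoz.za] — violates constraint (c): adjacent identical consonants /zz/ → phonotactically illegal
[wgo.fmwa] — violates constraint (b): syllable 2 onset /fmw/ has 3 consonants (> 2) → phonotactically illegal
No form is phonotactically legal → 0.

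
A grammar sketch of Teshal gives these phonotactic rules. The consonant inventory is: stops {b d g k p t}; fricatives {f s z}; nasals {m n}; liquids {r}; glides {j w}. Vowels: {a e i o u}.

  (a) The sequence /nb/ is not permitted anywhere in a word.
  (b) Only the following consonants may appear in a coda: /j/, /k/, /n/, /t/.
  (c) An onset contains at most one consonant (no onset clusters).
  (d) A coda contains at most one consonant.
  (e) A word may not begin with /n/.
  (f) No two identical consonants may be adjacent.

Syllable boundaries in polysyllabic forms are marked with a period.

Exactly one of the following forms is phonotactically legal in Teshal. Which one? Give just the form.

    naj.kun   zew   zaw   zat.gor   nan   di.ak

naj.kun — violates constraint (e): word begins with /n/ → phonotactically illegal
zew — violates constraint (b): syllable 1 coda contains /w/, which is not a licensed coda consonant → phonotactically illegal
zaw — violates constraint (b): syllable 1 coda contains /w/, which is not a licensed coda consonant → phonotactically illegal
zat.gor — violates constraint (b): syllable 2 coda contains /r/, which is not a licensed coda consonant → phonotactically illegal
nan — violates constraint (e): word begins with /n/ → phonotactically illegal
di.ak — σ1 onset /d/, coda /∅/ ok; σ2 onset /∅/, coda /k/ ok → phonotactically legal

di.ak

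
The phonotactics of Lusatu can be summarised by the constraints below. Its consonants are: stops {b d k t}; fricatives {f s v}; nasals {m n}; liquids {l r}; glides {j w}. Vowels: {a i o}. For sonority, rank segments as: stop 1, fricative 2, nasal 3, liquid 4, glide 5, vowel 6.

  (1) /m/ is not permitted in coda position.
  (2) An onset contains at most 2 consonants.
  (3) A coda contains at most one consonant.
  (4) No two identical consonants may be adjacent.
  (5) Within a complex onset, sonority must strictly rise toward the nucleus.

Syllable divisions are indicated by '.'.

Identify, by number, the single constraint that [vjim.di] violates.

[vjim.di]: syllable 1 coda contains /m/.
This is a violation of constraint 1: "/m/ is not permitted in coda position."
The remaining constraints (2, 3, 4, 5) are satisfied.

1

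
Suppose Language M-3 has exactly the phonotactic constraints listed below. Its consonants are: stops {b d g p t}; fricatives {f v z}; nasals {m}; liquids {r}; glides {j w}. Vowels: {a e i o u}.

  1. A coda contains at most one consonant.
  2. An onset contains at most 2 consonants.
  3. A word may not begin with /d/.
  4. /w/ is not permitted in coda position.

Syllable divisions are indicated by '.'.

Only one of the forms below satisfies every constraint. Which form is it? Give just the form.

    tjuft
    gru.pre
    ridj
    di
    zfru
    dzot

tjuft — violates constraint 1: syllable 1 coda /ft/ has 2 consonants (> 1) → illicit
gru.pre — σ1 onset /gr/ (2C), coda /∅/ ok; σ2 onset /pr/ (2C), coda /∅/ ok → licit
ridj — violates constraint 1: syllable 1 coda /dj/ has 2 consonants (> 1) → illicit
di — violates constraint 3: word begins with /d/ → illicit
zfru — violates constraint 2: syllable 1 onset /zfr/ has 3 consonants (> 2) → illicit
dzot — violates constraint 3: word begins with /d/ → illicit

gru.pre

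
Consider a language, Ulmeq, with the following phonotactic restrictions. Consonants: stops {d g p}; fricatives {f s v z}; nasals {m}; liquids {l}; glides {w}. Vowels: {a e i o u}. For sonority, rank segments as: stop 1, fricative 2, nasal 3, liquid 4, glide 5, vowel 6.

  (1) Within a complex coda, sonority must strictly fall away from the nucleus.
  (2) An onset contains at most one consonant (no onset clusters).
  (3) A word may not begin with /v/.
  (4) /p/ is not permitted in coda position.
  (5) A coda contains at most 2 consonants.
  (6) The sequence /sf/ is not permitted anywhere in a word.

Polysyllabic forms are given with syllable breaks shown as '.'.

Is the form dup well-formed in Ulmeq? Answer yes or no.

dup — violates constraint 4: syllable 1 coda contains /p/ → ill-formed

no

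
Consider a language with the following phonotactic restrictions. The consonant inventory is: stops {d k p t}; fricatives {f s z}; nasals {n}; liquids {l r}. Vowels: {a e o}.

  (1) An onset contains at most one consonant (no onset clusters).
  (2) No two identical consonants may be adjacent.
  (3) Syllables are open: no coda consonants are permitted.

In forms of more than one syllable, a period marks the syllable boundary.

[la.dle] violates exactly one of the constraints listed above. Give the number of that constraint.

[la.dle]: syllable 2 onset /dl/ has 2 consonants (> 1).
This is a violation of constraint 1: "An onset contains at most one consonant (no onset clusters)."
The remaining constraints (2, 3) are satisfied.

1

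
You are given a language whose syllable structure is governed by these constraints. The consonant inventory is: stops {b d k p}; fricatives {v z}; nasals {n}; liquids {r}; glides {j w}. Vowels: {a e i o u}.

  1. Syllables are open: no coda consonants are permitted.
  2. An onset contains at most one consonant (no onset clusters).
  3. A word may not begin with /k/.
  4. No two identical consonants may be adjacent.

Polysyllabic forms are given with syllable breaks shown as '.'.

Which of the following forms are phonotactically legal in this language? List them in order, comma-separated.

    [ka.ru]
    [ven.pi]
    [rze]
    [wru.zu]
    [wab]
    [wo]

[ka.ru] — violates constraint 3: word begins with /k/ → phonotactically illegal
[ven.pi] — violates constraint 1: syllable 1 coda /n/ has 1 consonant (> 0) → phonotactically illegal
[rze] — violates constraint 2: syllable 1 onset /rz/ has 2 consonants (> 1) → phonotactically illegal
[wru.zu] — violates constraint 2: syllable 1 onset /wr/ has 2 consonants (> 1) → phonotactically illegal
[wab] — violates constraint 1: syllable 1 coda /b/ has 1 consonant (> 0) → phonotactically illegal
[wo] — σ1 onset /w/, coda /∅/ ok → phonotactically legal

[wo]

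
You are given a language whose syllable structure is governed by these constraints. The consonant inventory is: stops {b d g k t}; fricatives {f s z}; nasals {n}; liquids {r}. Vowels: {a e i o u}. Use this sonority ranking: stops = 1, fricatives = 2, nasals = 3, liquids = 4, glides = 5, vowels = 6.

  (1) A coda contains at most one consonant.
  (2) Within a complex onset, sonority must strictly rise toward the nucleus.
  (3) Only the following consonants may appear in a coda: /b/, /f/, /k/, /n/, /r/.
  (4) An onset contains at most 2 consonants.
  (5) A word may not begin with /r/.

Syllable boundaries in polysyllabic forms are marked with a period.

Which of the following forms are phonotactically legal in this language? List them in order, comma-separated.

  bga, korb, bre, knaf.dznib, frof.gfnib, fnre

bga — violates constraint 2: syllable 1 onset /bg/: /b/ (stop, 1) → /g/ (stop, 1) does not rise → phonotactically illegal
korb — violates constraint 1: syllable 1 coda /rb/ has 2 consonants (> 1) → phonotactically illegal
bre — σ1 onset /br/ (1→4 rises), coda /∅/ ok → phonotactically legal
knaf.dznib — violates constraint 4: syllable 2 onset /dzn/ has 3 consonants (> 2) → phonotactically illegal
frof.gfnib — violates constraint 4: syllable 2 onset /gfn/ has 3 consonants (> 2) → phonotactically illegal
fnre — violates constraint 4: syllable 1 onset /fnr/ has 3 consonants (> 2) → phonotactically illegal

bre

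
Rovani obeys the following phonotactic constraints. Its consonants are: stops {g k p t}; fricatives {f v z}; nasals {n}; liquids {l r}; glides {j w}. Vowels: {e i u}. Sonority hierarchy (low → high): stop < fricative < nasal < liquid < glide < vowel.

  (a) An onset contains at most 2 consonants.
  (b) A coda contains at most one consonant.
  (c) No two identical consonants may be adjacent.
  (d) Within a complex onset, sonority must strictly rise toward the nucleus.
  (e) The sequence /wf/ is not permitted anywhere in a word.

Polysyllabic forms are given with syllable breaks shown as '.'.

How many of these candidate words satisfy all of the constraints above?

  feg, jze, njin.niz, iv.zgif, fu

2

feg — σ1 onset /f/, coda /g/ ok → licit
jze — violates constraint (d): syllable 1 onset /jz/: /j/ (glide, 5) → /z/ (fricative, 2) does not rise → illicit
njin.niz — violates constraint (c): adjacent identical consonants /nn/ → illicit
iv.zgif — violates constraint (d): syllable 2 onset /zg/: /z/ (fricative, 2) → /g/ (stop, 1) does not rise → illicit
fu — σ1 onset /f/, coda /∅/ ok → licit
Licit: feg, fu → 2.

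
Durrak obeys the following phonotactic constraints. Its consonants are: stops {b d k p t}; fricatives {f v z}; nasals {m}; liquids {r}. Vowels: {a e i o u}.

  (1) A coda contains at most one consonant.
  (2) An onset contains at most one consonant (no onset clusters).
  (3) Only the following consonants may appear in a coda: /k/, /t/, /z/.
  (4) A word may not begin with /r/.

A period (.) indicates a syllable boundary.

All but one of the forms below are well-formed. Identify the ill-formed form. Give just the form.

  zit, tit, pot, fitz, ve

fitz

zit — σ1 onset /z/, coda /t/ ok → well-formed
tit — σ1 onset /t/, coda /t/ ok → well-formed
pot — σ1 onset /p/, coda /t/ ok → well-formed
fitz — violates constraint 1: syllable 1 coda /tz/ has 2 consonants (> 1) → ill-formed
ve — σ1 onset /v/, coda /∅/ ok → well-formed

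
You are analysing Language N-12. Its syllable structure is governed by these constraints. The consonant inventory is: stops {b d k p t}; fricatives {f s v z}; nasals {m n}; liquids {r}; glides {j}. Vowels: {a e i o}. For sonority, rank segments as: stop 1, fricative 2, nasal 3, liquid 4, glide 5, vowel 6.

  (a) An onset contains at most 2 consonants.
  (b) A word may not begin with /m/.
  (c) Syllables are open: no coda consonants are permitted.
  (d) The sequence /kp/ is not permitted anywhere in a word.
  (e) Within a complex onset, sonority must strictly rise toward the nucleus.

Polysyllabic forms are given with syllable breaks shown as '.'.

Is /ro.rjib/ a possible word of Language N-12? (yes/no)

no

/ro.rjib/ — violates constraint (c): syllable 2 coda /b/ has 1 consonant (> 0) → ill-formed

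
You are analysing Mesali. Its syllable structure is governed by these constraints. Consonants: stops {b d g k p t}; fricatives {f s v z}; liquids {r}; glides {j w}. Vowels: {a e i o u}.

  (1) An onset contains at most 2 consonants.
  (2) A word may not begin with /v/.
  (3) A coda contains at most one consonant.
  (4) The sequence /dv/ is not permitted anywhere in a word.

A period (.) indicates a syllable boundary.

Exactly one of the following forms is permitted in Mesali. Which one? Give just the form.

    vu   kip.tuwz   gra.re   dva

vu — violates constraint 2: word begins with /v/ → not permitted
kip.tuwz — violates constraint 3: syllable 2 coda /wz/ has 2 consonants (> 1) → not permitted
gra.re — σ1 onset /gr/ (2C), coda /∅/ ok; σ2 onset /r/, coda /∅/ ok → permitted
dva — violates constraint 4: contains banned sequence /dv/ → not permitted

gra.re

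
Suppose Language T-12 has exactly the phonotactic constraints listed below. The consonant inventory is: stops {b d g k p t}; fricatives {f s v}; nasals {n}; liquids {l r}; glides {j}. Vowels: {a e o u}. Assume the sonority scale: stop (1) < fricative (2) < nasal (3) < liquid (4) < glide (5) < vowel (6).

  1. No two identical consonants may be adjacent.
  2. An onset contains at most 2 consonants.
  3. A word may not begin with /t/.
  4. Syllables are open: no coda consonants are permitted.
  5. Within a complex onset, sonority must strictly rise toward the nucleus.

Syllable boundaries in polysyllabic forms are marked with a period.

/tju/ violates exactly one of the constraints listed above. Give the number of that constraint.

3

/tju/: word begins with /t/.
This is a violation of constraint 3: "A word may not begin with /t/."
The remaining constraints (1, 2, 4, 5) are satisfied.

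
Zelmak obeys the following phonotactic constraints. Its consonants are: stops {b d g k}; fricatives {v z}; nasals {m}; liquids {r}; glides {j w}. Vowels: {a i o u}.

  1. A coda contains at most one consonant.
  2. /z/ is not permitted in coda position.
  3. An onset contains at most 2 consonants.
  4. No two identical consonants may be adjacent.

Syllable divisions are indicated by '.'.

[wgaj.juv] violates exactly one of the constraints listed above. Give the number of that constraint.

4

[wgaj.juv]: adjacent identical consonants /jj/.
This is a violation of constraint 4: "No two identical consonants may be adjacent."
The remaining constraints (1, 2, 3) are satisfied.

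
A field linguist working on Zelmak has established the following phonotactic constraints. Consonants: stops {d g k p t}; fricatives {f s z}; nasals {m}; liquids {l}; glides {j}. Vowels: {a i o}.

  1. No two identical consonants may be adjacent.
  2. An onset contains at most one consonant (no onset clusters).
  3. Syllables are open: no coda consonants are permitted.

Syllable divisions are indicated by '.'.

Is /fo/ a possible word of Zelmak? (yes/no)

/fo/ — σ1 onset /f/, coda /∅/ ok → permitted

yes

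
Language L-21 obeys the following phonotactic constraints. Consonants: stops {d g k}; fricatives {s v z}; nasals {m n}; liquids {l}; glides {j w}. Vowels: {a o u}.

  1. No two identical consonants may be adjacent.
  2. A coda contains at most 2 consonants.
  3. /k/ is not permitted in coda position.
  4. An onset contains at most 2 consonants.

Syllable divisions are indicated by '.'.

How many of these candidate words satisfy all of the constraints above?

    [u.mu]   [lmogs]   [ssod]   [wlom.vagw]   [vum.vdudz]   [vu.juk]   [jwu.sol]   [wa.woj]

[u.mu] — σ1 onset /∅/, coda /∅/ ok; σ2 onset /m/, coda /∅/ ok → well-formed
[lmogs] — σ1 onset /lm/ (2C), coda /gs/ (2C) ok → well-formed
[ssod] — violates constraint 1: adjacent identical consonants /ss/ → ill-formed
[wlom.vagw] — σ1 onset /wl/ (2C), coda /m/ ok; σ2 onset /v/, coda /gw/ (2C) ok → well-formed
[vum.vdudz] — σ1 onset /v/, coda /m/ ok; σ2 onset /vd/ (2C), coda /dz/ (2C) ok → well-formed
[vu.juk] — violates constraint 3: syllable 2 coda contains /k/ → ill-formed
[jwu.sol] — σ1 onset /jw/ (2C), coda /∅/ ok; σ2 onset /s/, coda /l/ ok → well-formed
[wa.woj] — σ1 onset /w/, coda /∅/ ok; σ2 onset /w/, coda /j/ ok → well-formed
Well-formed: [u.mu], [lmogs], [wlom.vagw], [vum.vdudz], [jwu.sol], [wa.woj] → 6.

6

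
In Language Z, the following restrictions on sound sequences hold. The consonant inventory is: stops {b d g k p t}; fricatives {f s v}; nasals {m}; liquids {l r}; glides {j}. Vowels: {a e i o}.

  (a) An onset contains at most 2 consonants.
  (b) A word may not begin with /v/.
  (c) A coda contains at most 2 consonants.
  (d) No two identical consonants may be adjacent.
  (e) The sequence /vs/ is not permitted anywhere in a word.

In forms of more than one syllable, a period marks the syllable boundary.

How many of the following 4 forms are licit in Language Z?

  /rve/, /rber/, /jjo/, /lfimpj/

2

/rve/ — σ1 onset /rv/ (2C), coda /∅/ ok → licit
/rber/ — σ1 onset /rb/ (2C), coda /r/ ok → licit
/jjo/ — violates constraint (d): adjacent identical consonants /jj/ → illicit
/lfimpj/ — violates constraint (c): syllable 1 coda /mpj/ has 3 consonants (> 2) → illicit
Licit: /rve/, /rber/ → 2.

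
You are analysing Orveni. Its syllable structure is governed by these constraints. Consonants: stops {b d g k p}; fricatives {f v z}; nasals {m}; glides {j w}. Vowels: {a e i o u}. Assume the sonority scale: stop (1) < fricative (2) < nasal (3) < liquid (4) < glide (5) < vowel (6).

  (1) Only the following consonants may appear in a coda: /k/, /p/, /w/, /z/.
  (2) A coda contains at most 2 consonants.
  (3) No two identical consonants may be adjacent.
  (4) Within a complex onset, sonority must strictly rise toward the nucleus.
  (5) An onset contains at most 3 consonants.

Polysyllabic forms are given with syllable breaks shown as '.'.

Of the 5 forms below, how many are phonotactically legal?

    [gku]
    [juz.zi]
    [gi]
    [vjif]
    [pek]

[gku] — violates constraint 4: syllable 1 onset /gk/: /g/ (stop, 1) → /k/ (stop, 1) does not rise → phonotactically illegal
[juz.zi] — violates constraint 3: adjacent identical consonants /zz/ → phonotactically illegal
[gi] — σ1 onset /g/, coda /∅/ ok → phonotactically legal
[vjif] — violates constraint 1: syllable 1 coda contains /f/, which is not a licensed coda consonant → phonotactically illegal
[pek] — σ1 onset /p/, coda /k/ ok → phonotactically legal
Phonotactically legal: [gi], [pek] → 2.

2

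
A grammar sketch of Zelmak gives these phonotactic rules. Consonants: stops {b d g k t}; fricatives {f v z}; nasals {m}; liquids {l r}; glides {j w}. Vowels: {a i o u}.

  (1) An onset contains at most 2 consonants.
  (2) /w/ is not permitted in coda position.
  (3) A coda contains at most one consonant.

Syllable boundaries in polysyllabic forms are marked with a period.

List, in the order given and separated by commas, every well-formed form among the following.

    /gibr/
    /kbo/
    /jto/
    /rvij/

/kbo/, /jto/, /rvij/

/gibr/ — violates constraint 3: syllable 1 coda /br/ has 2 consonants (> 1) → ill-formed
/kbo/ — σ1 onset /kb/ (2C), coda /∅/ ok → well-formed
/jto/ — σ1 onset /jt/ (2C), coda /∅/ ok → well-formed
/rvij/ — σ1 onset /rv/ (2C), coda /j/ ok → well-formed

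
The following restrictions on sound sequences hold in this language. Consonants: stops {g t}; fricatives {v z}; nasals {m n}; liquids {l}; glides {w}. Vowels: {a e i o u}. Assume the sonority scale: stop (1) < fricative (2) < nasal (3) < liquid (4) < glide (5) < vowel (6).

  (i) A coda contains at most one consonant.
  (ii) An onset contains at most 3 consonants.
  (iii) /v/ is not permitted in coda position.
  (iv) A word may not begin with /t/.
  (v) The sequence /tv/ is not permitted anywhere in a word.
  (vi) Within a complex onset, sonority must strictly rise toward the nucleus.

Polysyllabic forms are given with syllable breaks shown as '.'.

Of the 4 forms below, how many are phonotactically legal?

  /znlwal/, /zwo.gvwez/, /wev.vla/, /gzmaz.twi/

/znlwal/ — violates constraint (ii): syllable 1 onset /znlw/ has 4 consonants (> 3) → phonotactically illegal
/zwo.gvwez/ — σ1 onset /zw/ (2→5 rises), coda /∅/ ok; σ2 onset /gvw/ (1→2→5 rises), coda /z/ ok → phonotactically legal
/wev.vla/ — violates constraint (iii): syllable 1 coda contains /v/ → phonotactically illegal
/gzmaz.twi/ — σ1 onset /gzm/ (1→2→3 rises), coda /z/ ok; σ2 onset /tw/ (1→5 rises), coda /∅/ ok → phonotactically legal
Phonotactically legal: /zwo.gvwez/, /gzmaz.twi/ → 2.

2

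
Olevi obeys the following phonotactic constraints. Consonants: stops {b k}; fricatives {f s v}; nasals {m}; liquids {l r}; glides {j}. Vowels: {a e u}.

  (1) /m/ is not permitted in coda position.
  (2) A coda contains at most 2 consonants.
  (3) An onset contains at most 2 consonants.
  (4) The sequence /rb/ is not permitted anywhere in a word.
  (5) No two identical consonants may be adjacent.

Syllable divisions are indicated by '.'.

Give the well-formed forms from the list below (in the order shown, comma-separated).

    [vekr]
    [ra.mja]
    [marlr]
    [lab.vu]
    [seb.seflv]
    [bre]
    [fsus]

[vekr] — σ1 onset /v/, coda /kr/ (2C) ok → well-formed
[ra.mja] — σ1 onset /r/, coda /∅/ ok; σ2 onset /mj/ (2C), coda /∅/ ok → well-formed
[marlr] — violates constraint 2: syllable 1 coda /rlr/ has 3 consonants (> 2) → ill-formed
[lab.vu] — σ1 onset /l/, coda /b/ ok; σ2 onset /v/, coda /∅/ ok → well-formed
[seb.seflv] — violates constraint 2: syllable 2 coda /flv/ has 3 consonants (> 2) → ill-formed
[bre] — σ1 onset /br/ (2C), coda /∅/ ok → well-formed
[fsus] — σ1 onset /fs/ (2C), coda /s/ ok → well-formed

[vekr], [ra.mja], [lab.vu], [bre], [fsus]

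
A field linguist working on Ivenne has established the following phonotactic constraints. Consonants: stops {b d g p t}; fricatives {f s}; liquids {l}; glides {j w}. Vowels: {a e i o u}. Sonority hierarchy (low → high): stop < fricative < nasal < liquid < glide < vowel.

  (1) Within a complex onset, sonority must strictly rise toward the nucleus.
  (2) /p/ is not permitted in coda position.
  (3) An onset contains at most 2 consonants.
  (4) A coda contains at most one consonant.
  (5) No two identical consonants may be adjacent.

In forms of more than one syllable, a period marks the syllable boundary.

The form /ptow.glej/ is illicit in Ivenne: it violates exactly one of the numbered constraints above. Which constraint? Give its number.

/ptow.glej/: syllable 1 onset /pt/: /p/ (stop, 1) → /t/ (stop, 1) does not rise.
This is a violation of constraint 1: "Within a complex onset, sonority must strictly rise toward the nucleus."
The remaining constraints (2, 3, 4, 5) are satisfied.

1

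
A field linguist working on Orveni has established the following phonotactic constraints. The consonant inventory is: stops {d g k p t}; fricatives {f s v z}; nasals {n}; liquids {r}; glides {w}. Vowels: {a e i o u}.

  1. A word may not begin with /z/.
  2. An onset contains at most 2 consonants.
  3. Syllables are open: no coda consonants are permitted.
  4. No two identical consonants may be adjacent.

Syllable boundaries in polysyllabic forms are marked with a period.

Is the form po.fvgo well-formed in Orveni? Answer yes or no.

no

po.fvgo — violates constraint 2: syllable 2 onset /fvg/ has 3 consonants (> 2) → ill-formed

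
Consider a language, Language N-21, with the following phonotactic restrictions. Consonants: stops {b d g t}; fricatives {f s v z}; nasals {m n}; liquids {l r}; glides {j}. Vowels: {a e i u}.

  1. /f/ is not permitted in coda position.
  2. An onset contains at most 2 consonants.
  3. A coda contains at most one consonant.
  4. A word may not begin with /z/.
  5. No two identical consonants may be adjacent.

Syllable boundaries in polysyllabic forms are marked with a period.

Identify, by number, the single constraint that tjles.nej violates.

2

tjles.nej: syllable 1 onset /tjl/ has 3 consonants (> 2).
This is a violation of constraint 2: "An onset contains at most 2 consonants."
The remaining constraints (1, 3, 4, 5) are satisfied.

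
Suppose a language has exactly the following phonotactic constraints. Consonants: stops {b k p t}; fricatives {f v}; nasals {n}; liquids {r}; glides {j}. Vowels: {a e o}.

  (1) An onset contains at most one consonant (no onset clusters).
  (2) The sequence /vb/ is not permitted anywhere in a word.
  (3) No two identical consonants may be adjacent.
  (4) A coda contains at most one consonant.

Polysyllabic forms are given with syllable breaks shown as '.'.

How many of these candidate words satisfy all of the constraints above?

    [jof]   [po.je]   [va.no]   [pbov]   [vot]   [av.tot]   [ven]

6

[jof] — σ1 onset /j/, coda /f/ ok → permitted
[po.je] — σ1 onset /p/, coda /∅/ ok; σ2 onset /j/, coda /∅/ ok → permitted
[va.no] — σ1 onset /v/, coda /∅/ ok; σ2 onset /n/, coda /∅/ ok → permitted
[pbov] — violates constraint 1: syllable 1 onset /pb/ has 2 consonants (> 1) → not permitted
[vot] — σ1 onset /v/, coda /t/ ok → permitted
[av.tot] — σ1 onset /∅/, coda /v/ ok; σ2 onset /t/, coda /t/ ok → permitted
[ven] — σ1 onset /v/, coda /n/ ok → permitted
Permitted: [jof], [po.je], [va.no], [vot], [av.tot], [ven] → 6.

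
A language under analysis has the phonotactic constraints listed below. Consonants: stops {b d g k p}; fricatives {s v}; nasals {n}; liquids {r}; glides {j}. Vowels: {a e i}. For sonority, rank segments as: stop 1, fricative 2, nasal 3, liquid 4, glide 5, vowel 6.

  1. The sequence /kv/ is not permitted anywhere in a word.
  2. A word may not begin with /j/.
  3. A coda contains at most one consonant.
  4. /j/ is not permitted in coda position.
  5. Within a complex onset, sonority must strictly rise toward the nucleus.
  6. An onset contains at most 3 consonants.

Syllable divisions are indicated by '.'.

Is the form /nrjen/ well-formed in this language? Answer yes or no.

yes

/nrjen/ — σ1 onset /nrj/ (3→4→5 rises), coda /n/ ok → well-formed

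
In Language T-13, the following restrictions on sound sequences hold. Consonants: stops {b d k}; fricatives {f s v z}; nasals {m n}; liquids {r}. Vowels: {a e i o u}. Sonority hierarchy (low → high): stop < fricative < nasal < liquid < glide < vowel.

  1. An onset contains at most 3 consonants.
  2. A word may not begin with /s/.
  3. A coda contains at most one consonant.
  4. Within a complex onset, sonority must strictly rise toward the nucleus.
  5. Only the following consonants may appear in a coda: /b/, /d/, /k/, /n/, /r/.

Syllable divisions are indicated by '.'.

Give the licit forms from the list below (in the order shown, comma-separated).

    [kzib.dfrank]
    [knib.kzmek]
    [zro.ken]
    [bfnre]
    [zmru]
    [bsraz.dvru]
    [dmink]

[kzib.dfrank] — violates constraint 3: syllable 2 coda /nk/ has 2 consonants (> 1) → illicit
[knib.kzmek] — σ1 onset /kn/ (1→3 rises), coda /b/ ok; σ2 onset /kzm/ (1→2→3 rises), coda /k/ ok → licit
[zro.ken] — σ1 onset /zr/ (2→4 rises), coda /∅/ ok; σ2 onset /k/, coda /n/ ok → licit
[bfnre] — violates constraint 1: syllable 1 onset /bfnr/ has 4 consonants (> 3) → illicit
[zmru] — σ1 onset /zmr/ (2→3→4 rises), coda /∅/ ok → licit
[bsraz.dvru] — violates constraint 5: syllable 1 coda contains /z/, which is not a licensed coda consonant → illicit
[dmink] — violates constraint 3: syllable 1 coda /nk/ has 2 consonants (> 1) → illicit

[knib.kzmek], [zro.ken], [zmru]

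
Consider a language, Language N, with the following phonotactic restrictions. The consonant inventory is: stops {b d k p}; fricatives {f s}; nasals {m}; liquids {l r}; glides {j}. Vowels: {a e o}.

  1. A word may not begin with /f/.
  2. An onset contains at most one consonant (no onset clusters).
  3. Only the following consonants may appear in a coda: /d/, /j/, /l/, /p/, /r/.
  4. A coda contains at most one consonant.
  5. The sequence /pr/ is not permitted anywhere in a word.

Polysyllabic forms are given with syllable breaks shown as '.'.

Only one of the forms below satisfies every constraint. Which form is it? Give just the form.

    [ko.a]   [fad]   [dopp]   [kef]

[ko.a] — σ1 onset /k/, coda /∅/ ok; σ2 onset /∅/, coda /∅/ ok → permitted
[fad] — violates constraint 1: word begins with /f/ → not permitted
[dopp] — violates constraint 4: syllable 1 coda /pp/ has 2 consonants (> 1) → not permitted
[kef] — violates constraint 3: syllable 1 coda contains /f/, which is not a licensed coda consonant → not permitted

[ko.a]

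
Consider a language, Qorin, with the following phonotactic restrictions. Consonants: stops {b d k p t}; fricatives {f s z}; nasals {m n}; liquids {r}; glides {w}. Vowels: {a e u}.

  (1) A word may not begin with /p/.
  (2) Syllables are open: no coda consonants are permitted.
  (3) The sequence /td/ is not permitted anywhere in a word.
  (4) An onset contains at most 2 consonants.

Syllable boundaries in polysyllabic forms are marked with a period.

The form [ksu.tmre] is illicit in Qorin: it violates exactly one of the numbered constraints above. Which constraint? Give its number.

[ksu.tmre]: syllable 2 onset /tmr/ has 3 consonants (> 2).
This is a violation of constraint 4: "An onset contains at most 2 consonants."
The remaining constraints (1, 2, 3) are satisfied.

4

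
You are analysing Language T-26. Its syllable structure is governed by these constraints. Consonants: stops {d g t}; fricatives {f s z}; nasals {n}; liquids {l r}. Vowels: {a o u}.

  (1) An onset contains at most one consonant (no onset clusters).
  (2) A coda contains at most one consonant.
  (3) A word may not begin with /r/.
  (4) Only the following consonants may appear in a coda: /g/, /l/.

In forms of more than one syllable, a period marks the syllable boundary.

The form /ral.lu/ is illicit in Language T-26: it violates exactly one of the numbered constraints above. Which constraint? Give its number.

3

/ral.lu/: word begins with /r/.
This is a violation of constraint 3: "A word may not begin with /r/."
The remaining constraints (1, 2, 4) are satisfied.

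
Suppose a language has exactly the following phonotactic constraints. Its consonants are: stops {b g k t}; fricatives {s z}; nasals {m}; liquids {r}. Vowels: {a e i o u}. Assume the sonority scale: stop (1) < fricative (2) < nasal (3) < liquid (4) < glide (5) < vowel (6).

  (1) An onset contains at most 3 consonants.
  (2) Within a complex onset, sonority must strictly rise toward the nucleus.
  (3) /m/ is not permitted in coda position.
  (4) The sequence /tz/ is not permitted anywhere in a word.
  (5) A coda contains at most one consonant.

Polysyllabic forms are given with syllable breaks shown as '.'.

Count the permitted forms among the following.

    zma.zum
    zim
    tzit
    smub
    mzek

zma.zum — violates constraint 3: syllable 2 coda contains /m/ → not permitted
zim — violates constraint 3: syllable 1 coda contains /m/ → not permitted
tzit — violates constraint 4: contains banned sequence /tz/ → not permitted
smub — σ1 onset /sm/ (2→3 rises), coda /b/ ok → permitted
mzek — violates constraint 2: syllable 1 onset /mz/: /m/ (nasal, 3) → /z/ (fricative, 2) does not rise → not permitted
Permitted: smub → 1.

1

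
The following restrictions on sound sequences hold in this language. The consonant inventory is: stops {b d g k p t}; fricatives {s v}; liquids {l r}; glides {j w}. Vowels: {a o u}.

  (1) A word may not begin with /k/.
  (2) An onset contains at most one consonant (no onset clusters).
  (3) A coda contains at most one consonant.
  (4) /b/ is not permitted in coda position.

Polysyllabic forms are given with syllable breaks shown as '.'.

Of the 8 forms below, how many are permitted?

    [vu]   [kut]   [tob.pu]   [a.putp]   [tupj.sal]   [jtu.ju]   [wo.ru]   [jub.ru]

2

[vu] — σ1 onset /v/, coda /∅/ ok → permitted
[kut] — violates constraint 1: word begins with /k/ → not permitted
[tob.pu] — violates constraint 4: syllable 1 coda contains /b/ → not permitted
[a.putp] — violates constraint 3: syllable 2 coda /tp/ has 2 consonants (> 1) → not permitted
[tupj.sal] — violates constraint 3: syllable 1 coda /pj/ has 2 consonants (> 1) → not permitted
[jtu.ju] — violates constraint 2: syllable 1 onset /jt/ has 2 consonants (> 1) → not permitted
[wo.ru] — σ1 onset /w/, coda /∅/ ok; σ2 onset /r/, coda /∅/ ok → permitted
[jub.ru] — violates constraint 4: syllable 1 coda contains /b/ → not permitted
Permitted: [vu], [wo.ru] → 2.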